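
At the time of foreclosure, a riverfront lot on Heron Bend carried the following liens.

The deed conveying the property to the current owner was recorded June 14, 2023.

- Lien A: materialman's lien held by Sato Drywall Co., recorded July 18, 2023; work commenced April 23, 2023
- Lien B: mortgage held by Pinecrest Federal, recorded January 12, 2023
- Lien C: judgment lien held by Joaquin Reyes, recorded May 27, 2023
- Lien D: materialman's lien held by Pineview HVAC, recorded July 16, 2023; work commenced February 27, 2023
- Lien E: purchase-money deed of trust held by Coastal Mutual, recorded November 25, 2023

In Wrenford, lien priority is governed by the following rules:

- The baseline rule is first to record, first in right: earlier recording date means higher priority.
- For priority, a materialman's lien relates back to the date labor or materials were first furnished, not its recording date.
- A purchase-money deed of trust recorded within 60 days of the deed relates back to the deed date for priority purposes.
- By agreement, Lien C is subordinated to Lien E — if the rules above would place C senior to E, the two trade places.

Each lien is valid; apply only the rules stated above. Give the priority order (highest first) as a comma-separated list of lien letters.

B, D, A, E, C

Adjusting effective dates: A's effective date is April 23, 2023, when work began; D's effective date is February 27, 2023, when work began; E missed the 60-day window (164 days after the deed), so its recording date stands.
By effective date, earliest first: B (January 12, 2023), D (February 27, 2023), A (April 23, 2023), C (May 27, 2023), E (November 25, 2023).
Because C would otherwise rank above E, the subordination swaps them.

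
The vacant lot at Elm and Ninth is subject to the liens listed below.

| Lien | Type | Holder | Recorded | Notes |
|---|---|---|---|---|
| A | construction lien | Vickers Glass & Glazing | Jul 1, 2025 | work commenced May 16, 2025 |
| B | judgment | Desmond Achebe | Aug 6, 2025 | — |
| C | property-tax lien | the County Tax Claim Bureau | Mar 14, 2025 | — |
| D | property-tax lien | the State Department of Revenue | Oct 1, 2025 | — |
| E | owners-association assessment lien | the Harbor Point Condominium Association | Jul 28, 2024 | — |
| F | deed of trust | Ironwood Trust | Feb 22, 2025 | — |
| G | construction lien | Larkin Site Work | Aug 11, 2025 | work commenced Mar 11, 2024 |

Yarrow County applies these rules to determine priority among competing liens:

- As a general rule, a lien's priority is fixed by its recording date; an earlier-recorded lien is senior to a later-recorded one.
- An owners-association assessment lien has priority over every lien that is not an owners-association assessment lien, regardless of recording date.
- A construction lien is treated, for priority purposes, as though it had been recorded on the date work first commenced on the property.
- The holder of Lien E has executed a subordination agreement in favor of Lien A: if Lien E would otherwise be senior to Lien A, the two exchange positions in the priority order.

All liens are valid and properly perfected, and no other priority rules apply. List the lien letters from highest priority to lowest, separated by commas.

Effective dates after the stated exceptions: A relates back to May 16, 2025 (work commenced); G relates back to Mar 11, 2024 (work commenced).
E, as an owners-association assessment lien, has superpriority and ranks first.
Among the remaining liens, by effective date: G (Mar 11, 2024), F (Feb 22, 2025), C (Mar 14, 2025), A (May 16, 2025), B (Aug 6, 2025), D (Oct 1, 2025).
The subordination applies — E was senior to A — so E and A swap.

A, G, F, C, E, B, D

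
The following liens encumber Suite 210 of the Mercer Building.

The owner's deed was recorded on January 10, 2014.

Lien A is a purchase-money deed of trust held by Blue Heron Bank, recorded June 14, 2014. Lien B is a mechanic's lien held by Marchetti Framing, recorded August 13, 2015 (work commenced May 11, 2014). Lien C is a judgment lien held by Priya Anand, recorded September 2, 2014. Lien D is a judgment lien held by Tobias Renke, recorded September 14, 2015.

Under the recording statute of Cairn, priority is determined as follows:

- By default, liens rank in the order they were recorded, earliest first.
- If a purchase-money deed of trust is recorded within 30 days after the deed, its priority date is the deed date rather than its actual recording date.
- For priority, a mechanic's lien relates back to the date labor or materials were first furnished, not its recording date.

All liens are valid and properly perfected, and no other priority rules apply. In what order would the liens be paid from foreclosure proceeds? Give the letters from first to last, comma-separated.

B, A, C, D

Effective dates: A was recorded 155 days after the deed — beyond 30 days — so no relation-back applies; B is treated as recorded May 11, 2014, the work-commencement date.
By effective date, earliest first: B (May 11, 2014), A (June 14, 2014), C (September 2, 2014), D (September 14, 2015).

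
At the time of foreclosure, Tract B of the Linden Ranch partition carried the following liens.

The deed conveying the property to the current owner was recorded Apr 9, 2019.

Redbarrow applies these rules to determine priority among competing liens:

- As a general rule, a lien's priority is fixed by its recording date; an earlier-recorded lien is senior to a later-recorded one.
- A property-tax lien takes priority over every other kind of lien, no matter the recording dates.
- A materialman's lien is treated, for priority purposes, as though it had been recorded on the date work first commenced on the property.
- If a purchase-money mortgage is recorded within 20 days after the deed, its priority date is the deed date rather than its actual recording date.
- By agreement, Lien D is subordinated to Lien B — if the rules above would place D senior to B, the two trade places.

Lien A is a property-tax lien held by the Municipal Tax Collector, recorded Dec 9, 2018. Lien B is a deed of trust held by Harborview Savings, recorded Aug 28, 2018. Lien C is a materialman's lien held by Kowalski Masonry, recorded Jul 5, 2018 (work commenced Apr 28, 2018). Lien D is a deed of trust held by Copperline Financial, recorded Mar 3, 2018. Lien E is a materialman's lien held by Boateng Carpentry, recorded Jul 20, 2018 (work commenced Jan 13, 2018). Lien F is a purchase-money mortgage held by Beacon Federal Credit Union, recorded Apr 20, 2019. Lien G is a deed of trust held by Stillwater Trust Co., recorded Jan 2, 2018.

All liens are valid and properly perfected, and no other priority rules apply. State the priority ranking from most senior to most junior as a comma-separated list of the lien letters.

First, effective dates: C relates back to Apr 28, 2018 (work commenced); E relates back to Jan 13, 2018 (work commenced); F relates back to the deed date Apr 9, 2019.
A is a property-tax lien, so it outranks all other liens regardless of date.
Remaining liens by effective date: G (Jan 2, 2018), E (Jan 13, 2018), D (Mar 3, 2018), C (Apr 28, 2018), B (Aug 28, 2018), F (Apr 9, 2019).
The subordination applies — D was senior to B — so D and B swap.

A, G, E, B, C, D, F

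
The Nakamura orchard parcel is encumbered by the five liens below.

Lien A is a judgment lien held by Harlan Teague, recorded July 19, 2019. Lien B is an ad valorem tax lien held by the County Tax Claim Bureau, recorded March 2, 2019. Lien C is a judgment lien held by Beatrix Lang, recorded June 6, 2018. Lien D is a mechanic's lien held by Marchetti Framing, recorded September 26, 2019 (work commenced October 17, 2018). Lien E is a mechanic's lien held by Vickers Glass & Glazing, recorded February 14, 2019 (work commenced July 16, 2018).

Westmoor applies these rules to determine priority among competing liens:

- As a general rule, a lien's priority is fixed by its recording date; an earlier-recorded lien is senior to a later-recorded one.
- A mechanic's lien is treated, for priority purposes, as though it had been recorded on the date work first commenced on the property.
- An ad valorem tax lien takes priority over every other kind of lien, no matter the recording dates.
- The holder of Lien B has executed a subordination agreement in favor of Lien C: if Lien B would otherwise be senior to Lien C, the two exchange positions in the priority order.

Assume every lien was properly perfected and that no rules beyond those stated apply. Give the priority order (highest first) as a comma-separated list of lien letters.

Effective dates: D is treated as recorded October 17, 2018, the work-commencement date; E relates back to July 16, 2018 (work commenced).
B is an ad valorem tax lien, so it outranks all other liens regardless of date.
Ordering the rest by effective date: C (June 6, 2018), E (July 16, 2018), D (October 17, 2018), A (July 19, 2019).
B is senior to C before the subordination, so the two trade places.

C, B, E, D, A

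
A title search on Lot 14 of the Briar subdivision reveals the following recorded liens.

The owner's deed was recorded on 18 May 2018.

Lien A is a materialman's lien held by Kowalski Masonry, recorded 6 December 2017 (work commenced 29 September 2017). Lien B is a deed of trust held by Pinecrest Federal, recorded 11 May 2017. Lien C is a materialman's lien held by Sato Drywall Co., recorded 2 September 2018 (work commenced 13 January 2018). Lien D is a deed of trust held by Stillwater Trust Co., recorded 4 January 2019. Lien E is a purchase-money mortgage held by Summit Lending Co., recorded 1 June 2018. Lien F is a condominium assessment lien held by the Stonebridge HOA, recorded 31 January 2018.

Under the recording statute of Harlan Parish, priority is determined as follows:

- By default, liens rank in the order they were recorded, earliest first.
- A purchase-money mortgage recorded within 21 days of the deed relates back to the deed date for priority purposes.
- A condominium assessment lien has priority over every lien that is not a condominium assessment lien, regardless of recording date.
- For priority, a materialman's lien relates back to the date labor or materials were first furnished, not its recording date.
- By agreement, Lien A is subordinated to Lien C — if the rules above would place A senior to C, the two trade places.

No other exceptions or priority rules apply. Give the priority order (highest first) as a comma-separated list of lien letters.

F, B, C, A, E, D

Effective dates after the stated exceptions: A relates back to 29 September 2017 (work commenced); C relates back to 13 January 2018 (work commenced); E's effective date is the deed date, 18 May 2018.
F, as a condominium assessment lien, has superpriority and ranks first.
Remaining liens by effective date: B (11 May 2017), A (29 September 2017), C (13 January 2018), E (18 May 2018), D (4 January 2019).
Because A would otherwise rank above C, the subordination swaps them.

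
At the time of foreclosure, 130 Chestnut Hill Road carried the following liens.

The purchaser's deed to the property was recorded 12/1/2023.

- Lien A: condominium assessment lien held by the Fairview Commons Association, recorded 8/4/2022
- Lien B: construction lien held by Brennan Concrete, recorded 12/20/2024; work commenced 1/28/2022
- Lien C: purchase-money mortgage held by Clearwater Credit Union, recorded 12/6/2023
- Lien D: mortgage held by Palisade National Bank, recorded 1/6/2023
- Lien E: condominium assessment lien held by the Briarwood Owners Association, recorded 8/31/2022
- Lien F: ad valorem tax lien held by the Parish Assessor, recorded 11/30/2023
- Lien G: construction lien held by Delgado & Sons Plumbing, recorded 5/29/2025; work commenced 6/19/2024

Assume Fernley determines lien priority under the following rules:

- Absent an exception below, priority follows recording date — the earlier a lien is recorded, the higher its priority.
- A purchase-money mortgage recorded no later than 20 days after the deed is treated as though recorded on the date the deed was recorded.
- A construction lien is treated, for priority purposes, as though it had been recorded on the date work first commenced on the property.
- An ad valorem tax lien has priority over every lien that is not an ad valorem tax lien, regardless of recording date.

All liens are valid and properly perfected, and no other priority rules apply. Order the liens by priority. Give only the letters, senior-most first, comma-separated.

Adjusting effective dates: B is treated as recorded 1/28/2022, the work-commencement date; C's effective date is the deed date, 12/1/2023; G is treated as recorded 6/19/2024, the work-commencement date.
As an ad valorem tax lien, F is senior to every other lien.
Remaining liens by effective date: B (1/28/2022), A (8/4/2022), E (8/31/2022), D (1/6/2023), C (12/1/2023), G (6/19/2024).

F, B, A, E, D, C, G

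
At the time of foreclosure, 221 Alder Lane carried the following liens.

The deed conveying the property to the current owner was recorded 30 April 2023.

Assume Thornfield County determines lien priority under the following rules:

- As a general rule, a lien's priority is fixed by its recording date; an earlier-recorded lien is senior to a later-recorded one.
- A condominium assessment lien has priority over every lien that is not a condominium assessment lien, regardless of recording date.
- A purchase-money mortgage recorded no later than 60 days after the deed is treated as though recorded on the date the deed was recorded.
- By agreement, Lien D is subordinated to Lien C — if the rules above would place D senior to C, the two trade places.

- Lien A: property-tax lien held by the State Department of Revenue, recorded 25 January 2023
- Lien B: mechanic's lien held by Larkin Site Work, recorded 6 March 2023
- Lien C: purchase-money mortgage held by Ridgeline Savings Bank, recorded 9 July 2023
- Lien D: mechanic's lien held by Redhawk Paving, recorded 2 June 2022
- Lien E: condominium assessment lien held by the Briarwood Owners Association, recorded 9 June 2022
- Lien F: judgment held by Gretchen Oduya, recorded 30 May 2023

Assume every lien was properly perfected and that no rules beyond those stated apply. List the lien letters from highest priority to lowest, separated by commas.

E, C, A, B, F, D

Effective dates after the stated exceptions: C missed the 60-day window (70 days after the deed), so its recording date stands.
E, as a condominium assessment lien, has superpriority and ranks first.
Among the remaining liens, by effective date: D (2 June 2022), A (25 January 2023), B (6 March 2023), F (30 May 2023), C (9 July 2023).
Because D would otherwise rank above C, the subordination swaps them.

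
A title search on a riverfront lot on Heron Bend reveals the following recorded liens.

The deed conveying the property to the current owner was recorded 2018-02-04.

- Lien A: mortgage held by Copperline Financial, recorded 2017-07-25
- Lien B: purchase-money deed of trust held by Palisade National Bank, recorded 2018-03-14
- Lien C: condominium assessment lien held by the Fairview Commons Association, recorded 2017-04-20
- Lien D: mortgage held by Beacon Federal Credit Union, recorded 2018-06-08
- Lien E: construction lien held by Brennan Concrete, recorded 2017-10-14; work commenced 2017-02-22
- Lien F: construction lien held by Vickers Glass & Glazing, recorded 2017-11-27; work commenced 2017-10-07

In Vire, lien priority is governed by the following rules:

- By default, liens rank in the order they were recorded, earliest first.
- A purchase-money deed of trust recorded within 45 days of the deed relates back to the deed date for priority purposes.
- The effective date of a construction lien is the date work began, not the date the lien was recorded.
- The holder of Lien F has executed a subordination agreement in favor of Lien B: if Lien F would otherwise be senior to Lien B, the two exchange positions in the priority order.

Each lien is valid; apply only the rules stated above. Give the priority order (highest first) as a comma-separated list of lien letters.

Effective dates after the stated exceptions: B was recorded within the 45-day window, so its effective date is the deed date 2018-02-04; E's effective date is 2017-02-22, when work began; F's effective date is 2017-10-07, when work began.
By effective date, earliest first: E (2017-02-22), C (2017-04-20), A (2017-07-25), F (2017-10-07), B (2018-02-04), D (2018-06-08).
Because F would otherwise rank above B, the subordination swaps them.

E, C, A, B, F, D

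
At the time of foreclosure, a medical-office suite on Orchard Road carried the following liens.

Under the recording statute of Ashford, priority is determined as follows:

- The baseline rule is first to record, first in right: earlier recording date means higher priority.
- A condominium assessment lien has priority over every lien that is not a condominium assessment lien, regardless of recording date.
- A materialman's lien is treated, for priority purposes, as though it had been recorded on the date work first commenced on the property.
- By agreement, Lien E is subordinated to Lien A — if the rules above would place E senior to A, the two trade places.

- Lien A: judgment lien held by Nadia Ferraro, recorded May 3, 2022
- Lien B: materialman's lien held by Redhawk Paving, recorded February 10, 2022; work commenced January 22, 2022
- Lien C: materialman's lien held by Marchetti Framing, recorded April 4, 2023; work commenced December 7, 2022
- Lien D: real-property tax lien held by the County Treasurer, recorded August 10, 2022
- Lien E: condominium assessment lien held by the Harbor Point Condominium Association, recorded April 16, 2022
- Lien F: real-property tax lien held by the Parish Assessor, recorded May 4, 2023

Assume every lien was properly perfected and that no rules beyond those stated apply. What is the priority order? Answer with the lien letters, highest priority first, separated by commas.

A, B, E, D, C, F

First, effective dates: B relates back to January 22, 2022 (work commenced); C is treated as recorded December 7, 2022, the work-commencement date.
E, as a condominium assessment lien, has superpriority and ranks first.
Remaining liens by effective date: B (January 22, 2022), A (May 3, 2022), D (August 10, 2022), C (December 7, 2022), F (May 4, 2023).
Because E would otherwise rank above A, the subordination swaps them.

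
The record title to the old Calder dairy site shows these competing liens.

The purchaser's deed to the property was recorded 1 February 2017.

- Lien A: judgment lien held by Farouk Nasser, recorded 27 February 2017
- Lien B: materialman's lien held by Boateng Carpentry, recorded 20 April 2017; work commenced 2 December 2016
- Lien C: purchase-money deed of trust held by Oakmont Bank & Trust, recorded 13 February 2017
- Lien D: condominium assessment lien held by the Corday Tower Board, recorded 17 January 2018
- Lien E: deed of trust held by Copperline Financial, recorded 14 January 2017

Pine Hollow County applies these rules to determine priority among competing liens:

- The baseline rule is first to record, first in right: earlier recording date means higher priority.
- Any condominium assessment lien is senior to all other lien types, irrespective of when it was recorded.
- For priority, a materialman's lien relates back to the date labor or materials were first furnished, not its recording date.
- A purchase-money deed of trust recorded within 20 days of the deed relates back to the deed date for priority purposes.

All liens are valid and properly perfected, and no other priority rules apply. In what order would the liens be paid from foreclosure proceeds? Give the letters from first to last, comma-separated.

D, B, E, C, A

Effective dates: B's effective date is 2 December 2016, when work began; C was recorded within the 20-day window, so its effective date is the deed date 1 February 2017.
D is a condominium assessment lien, so it outranks all other liens regardless of date.
Remaining liens by effective date: B (2 December 2016), E (14 January 2017), C (1 February 2017), A (27 February 2017).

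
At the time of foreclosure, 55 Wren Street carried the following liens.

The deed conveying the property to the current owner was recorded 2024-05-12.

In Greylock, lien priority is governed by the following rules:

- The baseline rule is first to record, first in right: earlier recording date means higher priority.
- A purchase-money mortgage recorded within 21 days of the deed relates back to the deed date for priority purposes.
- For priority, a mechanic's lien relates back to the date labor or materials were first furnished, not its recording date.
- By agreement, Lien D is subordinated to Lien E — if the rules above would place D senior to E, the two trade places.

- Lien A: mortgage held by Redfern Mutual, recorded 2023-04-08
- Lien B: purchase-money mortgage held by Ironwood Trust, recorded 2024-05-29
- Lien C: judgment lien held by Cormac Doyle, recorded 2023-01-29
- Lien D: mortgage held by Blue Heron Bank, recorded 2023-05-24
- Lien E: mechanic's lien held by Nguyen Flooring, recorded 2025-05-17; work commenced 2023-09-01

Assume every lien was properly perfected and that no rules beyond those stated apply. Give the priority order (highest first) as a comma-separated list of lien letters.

C, A, E, D, B

Effective dates: B was recorded within the 21-day window, so its effective date is the deed date 2024-05-12; E is treated as recorded 2023-09-01, the work-commencement date.
Ordering by effective date: C (2023-01-29), A (2023-04-08), D (2023-05-24), E (2023-09-01), B (2024-05-12).
The subordination applies — D was senior to E — so D and E swap.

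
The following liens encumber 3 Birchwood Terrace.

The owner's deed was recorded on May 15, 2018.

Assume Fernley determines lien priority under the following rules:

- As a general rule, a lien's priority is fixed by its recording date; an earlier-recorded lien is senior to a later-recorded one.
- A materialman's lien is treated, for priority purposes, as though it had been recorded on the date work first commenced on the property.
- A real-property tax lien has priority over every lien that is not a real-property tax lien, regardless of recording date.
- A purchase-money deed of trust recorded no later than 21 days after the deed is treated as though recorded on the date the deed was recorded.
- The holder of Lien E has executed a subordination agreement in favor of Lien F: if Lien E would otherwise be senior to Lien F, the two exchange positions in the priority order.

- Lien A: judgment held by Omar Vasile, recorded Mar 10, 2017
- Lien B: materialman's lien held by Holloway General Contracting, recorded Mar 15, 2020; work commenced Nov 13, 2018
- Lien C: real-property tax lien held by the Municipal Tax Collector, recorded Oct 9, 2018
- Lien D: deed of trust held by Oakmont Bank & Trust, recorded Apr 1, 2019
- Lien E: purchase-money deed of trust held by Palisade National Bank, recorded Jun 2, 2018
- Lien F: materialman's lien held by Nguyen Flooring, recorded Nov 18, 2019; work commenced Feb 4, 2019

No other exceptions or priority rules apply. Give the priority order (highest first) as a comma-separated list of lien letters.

Effective dates: B relates back to Nov 13, 2018 (work commenced); E was recorded within the 21-day window, so its effective date is the deed date May 15, 2018; F is treated as recorded Feb 4, 2019, the work-commencement date.
C is a real-property tax lien, so it outranks all other liens regardless of date.
Remaining liens by effective date: A (Mar 10, 2017), E (May 15, 2018), B (Nov 13, 2018), F (Feb 4, 2019), D (Apr 1, 2019).
The subordination applies — E was senior to F — so E and F swap.

C, A, F, B, E, D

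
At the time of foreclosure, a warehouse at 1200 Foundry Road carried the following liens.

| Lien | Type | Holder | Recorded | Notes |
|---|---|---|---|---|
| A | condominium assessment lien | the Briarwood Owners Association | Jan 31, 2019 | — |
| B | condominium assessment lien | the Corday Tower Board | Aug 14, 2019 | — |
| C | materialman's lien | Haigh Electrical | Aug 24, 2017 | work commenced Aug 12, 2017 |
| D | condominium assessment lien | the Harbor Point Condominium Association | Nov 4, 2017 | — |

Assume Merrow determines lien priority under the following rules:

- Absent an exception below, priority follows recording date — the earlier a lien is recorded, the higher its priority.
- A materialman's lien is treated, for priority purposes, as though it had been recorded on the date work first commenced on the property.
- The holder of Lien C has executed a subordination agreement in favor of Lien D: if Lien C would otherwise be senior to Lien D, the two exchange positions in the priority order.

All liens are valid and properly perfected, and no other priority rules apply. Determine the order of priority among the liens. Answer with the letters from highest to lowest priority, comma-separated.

D, C, A, B

Effective dates after the stated exceptions: C is treated as recorded Aug 12, 2017, the work-commencement date.
By effective date: C (Aug 12, 2017), D (Nov 4, 2017), A (Jan 31, 2019), B (Aug 14, 2019).
C would otherwise be senior to D, so under the subordination agreement C and D exchange positions.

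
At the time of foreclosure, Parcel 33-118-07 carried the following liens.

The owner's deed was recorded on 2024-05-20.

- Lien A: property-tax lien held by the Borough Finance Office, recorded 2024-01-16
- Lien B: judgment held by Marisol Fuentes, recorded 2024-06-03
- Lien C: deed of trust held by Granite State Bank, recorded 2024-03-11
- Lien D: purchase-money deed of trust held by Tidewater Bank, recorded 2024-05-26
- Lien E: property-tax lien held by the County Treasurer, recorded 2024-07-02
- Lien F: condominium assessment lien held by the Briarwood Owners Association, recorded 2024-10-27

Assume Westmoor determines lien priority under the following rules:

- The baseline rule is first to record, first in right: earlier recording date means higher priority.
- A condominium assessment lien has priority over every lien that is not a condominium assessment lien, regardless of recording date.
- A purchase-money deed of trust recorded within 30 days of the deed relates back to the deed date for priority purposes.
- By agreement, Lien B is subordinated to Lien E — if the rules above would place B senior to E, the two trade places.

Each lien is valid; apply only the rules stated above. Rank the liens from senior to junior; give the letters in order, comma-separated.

Adjusting effective dates: D's effective date is the deed date, 2024-05-20.
As a condominium assessment lien, F is senior to every other lien.
The other liens, earliest effective date first: A (2024-01-16), C (2024-03-11), D (2024-05-20), B (2024-06-03), E (2024-07-02).
B would otherwise be senior to E, so under the subordination agreement B and E exchange positions.

F, A, C, D, E, B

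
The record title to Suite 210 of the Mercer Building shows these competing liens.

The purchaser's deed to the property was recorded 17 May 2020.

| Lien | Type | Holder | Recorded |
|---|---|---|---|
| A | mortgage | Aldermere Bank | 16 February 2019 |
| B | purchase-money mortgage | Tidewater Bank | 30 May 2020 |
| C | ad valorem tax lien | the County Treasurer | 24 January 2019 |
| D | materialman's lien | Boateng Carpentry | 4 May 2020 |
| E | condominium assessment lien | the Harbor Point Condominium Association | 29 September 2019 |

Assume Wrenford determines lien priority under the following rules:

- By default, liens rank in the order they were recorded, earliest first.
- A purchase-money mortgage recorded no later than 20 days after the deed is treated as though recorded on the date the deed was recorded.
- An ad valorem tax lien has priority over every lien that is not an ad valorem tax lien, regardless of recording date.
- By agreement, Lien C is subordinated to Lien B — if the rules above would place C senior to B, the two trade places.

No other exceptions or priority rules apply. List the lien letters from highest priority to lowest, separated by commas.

B, A, E, D, C

First, effective dates: B relates back to the deed date 17 May 2020.
C, as an ad valorem tax lien, has superpriority and ranks first.
Remaining liens by effective date: A (16 February 2019), E (29 September 2019), D (4 May 2020), B (17 May 2020).
C would otherwise be senior to B, so under the subordination agreement C and B exchange positions.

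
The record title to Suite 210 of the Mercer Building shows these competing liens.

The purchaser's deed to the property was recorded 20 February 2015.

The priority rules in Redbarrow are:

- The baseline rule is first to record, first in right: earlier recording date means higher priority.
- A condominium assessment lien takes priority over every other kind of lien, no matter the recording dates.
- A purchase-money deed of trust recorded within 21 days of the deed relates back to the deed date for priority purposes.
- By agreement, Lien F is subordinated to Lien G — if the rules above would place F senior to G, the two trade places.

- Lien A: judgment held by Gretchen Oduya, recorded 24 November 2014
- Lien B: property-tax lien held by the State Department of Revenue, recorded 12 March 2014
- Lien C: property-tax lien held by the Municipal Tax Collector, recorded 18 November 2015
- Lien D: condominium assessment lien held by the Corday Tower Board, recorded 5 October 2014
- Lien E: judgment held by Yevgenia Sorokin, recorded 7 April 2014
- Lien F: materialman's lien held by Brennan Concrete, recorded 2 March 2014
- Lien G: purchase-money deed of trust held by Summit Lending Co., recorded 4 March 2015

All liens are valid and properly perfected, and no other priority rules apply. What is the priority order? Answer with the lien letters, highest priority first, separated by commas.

D, G, B, E, A, F, C

Effective dates after the stated exceptions: G was recorded within the 21-day window, so its effective date is the deed date 20 February 2015.
D, as a condominium assessment lien, has superpriority and ranks first.
Ordering the rest by effective date: F (2 March 2014), B (12 March 2014), E (7 April 2014), A (24 November 2014), G (20 February 2015), C (18 November 2015).
F would otherwise be senior to G, so under the subordination agreement F and G exchange positions.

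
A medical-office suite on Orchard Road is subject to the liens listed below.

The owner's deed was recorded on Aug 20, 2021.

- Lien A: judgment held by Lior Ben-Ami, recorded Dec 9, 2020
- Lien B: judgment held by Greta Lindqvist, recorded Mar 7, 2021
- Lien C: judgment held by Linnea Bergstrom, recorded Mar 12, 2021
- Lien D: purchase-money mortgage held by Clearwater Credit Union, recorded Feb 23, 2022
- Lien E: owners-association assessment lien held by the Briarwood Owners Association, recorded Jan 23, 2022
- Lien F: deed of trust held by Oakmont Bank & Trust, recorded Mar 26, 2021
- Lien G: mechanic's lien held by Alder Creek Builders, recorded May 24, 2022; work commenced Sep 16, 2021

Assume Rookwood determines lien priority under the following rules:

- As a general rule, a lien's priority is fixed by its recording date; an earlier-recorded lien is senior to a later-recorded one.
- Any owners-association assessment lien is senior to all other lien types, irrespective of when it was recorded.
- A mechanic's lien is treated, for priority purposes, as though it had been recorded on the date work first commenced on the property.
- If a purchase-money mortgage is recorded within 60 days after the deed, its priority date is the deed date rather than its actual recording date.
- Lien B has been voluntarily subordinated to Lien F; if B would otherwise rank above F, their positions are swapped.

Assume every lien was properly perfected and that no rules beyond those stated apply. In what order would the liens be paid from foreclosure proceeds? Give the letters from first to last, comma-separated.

E, A, F, C, B, G, D

Adjusting effective dates: D was recorded 187 days after the deed, outside the 60-day window, so it keeps its recording date; G's effective date is Sep 16, 2021, when work began.
E is an owners-association assessment lien, so it outranks all other liens regardless of date.
Remaining liens by effective date: A (Dec 9, 2020), B (Mar 7, 2021), C (Mar 12, 2021), F (Mar 26, 2021), G (Sep 16, 2021), D (Feb 23, 2022).
B would otherwise be senior to F, so under the subordination agreement B and F exchange positions.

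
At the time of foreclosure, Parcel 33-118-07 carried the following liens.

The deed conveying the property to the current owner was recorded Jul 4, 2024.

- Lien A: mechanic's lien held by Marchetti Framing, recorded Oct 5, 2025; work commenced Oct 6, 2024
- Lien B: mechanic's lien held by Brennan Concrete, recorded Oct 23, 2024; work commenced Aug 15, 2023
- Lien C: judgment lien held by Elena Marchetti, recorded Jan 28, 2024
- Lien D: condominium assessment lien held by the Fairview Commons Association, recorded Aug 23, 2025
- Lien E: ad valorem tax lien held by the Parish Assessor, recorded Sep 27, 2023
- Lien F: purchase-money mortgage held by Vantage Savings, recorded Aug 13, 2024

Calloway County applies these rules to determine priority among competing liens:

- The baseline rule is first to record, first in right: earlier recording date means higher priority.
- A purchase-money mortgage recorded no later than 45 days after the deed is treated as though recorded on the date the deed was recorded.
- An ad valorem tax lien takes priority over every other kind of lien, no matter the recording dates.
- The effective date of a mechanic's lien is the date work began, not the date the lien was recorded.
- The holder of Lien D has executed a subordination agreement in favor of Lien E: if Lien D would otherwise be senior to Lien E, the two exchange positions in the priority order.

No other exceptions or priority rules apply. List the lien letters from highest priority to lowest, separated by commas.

Adjusting effective dates: A relates back to Oct 6, 2024 (work commenced); B's effective date is Aug 15, 2023, when work began; F's effective date is the deed date, Jul 4, 2024.
E is an ad valorem tax lien, so it outranks all other liens regardless of date.
The other liens, earliest effective date first: B (Aug 15, 2023), C (Jan 28, 2024), F (Jul 4, 2024), A (Oct 6, 2024), D (Aug 23, 2025).
D is already junior to E, so the subordination agreement changes nothing.

E, B, C, F, A, D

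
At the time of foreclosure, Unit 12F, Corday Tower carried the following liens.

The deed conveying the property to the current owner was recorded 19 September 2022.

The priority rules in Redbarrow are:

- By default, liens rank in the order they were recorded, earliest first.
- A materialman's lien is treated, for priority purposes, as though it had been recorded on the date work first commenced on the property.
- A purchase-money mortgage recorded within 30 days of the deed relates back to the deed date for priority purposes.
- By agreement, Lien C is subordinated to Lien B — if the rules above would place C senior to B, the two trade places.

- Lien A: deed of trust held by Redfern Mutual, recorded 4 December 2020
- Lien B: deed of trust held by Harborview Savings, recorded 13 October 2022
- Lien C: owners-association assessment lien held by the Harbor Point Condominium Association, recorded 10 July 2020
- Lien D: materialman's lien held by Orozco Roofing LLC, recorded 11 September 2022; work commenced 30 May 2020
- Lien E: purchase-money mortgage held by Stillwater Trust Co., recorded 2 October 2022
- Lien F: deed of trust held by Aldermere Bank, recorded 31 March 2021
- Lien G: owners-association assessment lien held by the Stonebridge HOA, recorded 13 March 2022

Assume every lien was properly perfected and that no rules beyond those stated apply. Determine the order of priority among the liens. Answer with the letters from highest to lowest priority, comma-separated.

D, B, A, F, G, E, C

Effective dates: D is treated as recorded 30 May 2020, the work-commencement date; E relates back to the deed date 19 September 2022.
Sorted by effective date: D (30 May 2020), C (10 July 2020), A (4 December 2020), F (31 March 2021), G (13 March 2022), E (19 September 2022), B (13 October 2022).
C is senior to B before the subordination, so the two trade places.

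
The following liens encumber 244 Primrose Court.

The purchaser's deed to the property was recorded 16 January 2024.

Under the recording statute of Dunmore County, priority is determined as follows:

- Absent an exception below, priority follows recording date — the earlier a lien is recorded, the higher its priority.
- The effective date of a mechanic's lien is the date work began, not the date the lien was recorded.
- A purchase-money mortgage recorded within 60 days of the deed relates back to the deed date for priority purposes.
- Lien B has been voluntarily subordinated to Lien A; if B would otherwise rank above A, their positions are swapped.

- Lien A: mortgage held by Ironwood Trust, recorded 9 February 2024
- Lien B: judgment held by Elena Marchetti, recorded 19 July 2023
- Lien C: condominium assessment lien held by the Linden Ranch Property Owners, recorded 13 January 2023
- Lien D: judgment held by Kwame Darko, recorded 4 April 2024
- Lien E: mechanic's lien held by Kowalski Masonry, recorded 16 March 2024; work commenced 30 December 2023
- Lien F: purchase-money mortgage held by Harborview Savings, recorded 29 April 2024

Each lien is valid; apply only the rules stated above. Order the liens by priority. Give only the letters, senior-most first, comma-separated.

Adjusting effective dates: E relates back to 30 December 2023 (work commenced); F was recorded 104 days after the deed, outside the 60-day window, so it keeps its recording date.
By effective date, earliest first: C (13 January 2023), B (19 July 2023), E (30 December 2023), A (9 February 2024), D (4 April 2024), F (29 April 2024).
B would otherwise be senior to A, so under the subordination agreement B and A exchange positions.

C, A, E, B, D, F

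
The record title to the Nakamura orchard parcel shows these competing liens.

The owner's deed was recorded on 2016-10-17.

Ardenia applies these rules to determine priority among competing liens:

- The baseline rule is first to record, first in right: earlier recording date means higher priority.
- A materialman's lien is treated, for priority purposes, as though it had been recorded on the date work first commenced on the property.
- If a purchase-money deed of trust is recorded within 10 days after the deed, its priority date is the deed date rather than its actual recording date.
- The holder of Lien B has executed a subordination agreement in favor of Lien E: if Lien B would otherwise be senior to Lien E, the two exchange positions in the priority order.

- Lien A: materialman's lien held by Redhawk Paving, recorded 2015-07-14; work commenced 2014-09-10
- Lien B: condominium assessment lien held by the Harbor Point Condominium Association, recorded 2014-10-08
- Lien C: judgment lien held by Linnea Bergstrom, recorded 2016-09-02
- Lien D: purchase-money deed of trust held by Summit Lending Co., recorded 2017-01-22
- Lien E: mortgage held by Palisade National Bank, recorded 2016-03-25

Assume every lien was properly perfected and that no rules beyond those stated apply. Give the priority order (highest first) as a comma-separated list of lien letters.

Effective dates after the stated exceptions: A's effective date is 2014-09-10, when work began; D was recorded 97 days after the deed, outside the 10-day window, so it keeps its recording date.
Ordering by effective date: A (2014-09-10), B (2014-10-08), E (2016-03-25), C (2016-09-02), D (2017-01-22).
B would otherwise be senior to E, so under the subordination agreement B and E exchange positions.

A, E, B, C, D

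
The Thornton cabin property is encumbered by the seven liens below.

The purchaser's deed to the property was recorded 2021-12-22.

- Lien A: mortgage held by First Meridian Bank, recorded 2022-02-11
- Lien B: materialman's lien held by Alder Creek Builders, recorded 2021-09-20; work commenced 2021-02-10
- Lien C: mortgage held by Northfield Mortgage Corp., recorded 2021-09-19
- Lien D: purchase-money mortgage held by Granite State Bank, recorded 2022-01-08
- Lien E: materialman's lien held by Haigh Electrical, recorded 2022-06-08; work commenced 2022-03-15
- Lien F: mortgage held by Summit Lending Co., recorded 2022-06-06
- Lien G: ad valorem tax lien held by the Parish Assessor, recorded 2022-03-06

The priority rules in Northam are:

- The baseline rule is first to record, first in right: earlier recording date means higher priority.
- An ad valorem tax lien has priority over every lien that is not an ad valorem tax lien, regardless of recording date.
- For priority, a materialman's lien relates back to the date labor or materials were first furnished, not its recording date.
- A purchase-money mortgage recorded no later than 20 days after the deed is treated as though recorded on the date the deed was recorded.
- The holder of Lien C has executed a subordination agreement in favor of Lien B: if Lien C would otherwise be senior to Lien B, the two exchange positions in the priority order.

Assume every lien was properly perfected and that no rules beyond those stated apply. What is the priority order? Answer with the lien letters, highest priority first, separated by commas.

First, effective dates: B relates back to 2021-02-10 (work commenced); D's effective date is the deed date, 2021-12-22; E's effective date is 2022-03-15, when work began.
As an ad valorem tax lien, G is senior to every other lien.
The other liens, earliest effective date first: B (2021-02-10), C (2021-09-19), D (2021-12-22), A (2022-02-11), E (2022-03-15), F (2022-06-06).
Since C is not senior to B, the subordination leaves the order unchanged.

G, B, C, D, A, E, F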